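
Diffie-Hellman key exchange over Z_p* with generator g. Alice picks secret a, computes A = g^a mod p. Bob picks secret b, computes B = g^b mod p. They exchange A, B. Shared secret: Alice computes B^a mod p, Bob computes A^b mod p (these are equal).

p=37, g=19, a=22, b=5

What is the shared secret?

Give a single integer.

A = 19^22 mod 37  (bits of 22 = 10110)
  bit 0 = 1: r = r^2 * 19 mod 37 = 1^2 * 19 = 1*19 = 19
  bit 1 = 0: r = r^2 mod 37 = 19^2 = 28
  bit 2 = 1: r = r^2 * 19 mod 37 = 28^2 * 19 = 7*19 = 22
  bit 3 = 1: r = r^2 * 19 mod 37 = 22^2 * 19 = 3*19 = 20
  bit 4 = 0: r = r^2 mod 37 = 20^2 = 30
  -> A = 30
B = 19^5 mod 37  (bits of 5 = 101)
  bit 0 = 1: r = r^2 * 19 mod 37 = 1^2 * 19 = 1*19 = 19
  bit 1 = 0: r = r^2 mod 37 = 19^2 = 28
  bit 2 = 1: r = r^2 * 19 mod 37 = 28^2 * 19 = 7*19 = 22
  -> B = 22
s = B^a = 22^22 mod 37  (bits of 22 = 10110)
  bit 0 = 1: r = r^2 * 22 mod 37 = 1^2 * 22 = 1*22 = 22
  bit 1 = 0: r = r^2 mod 37 = 22^2 = 3
  bit 2 = 1: r = r^2 * 22 mod 37 = 3^2 * 22 = 9*22 = 13
  bit 3 = 1: r = r^2 * 22 mod 37 = 13^2 * 22 = 21*22 = 18
  bit 4 = 0: r = r^2 mod 37 = 18^2 = 28
  -> s = B^a = 28

Answer: 28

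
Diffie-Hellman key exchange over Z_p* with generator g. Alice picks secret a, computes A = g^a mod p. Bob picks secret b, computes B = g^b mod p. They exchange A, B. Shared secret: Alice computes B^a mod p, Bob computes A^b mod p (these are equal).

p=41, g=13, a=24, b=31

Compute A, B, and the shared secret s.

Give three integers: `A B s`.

Answer: 16 6 16

Derivation:
A = 13^24 mod 41  (bits of 24 = 11000)
  bit 0 = 1: r = r^2 * 13 mod 41 = 1^2 * 13 = 1*13 = 13
  bit 1 = 1: r = r^2 * 13 mod 41 = 13^2 * 13 = 5*13 = 24
  bit 2 = 0: r = r^2 mod 41 = 24^2 = 2
  bit 3 = 0: r = r^2 mod 41 = 2^2 = 4
  bit 4 = 0: r = r^2 mod 41 = 4^2 = 16
  -> A = 16
B = 13^31 mod 41  (bits of 31 = 11111)
  bit 0 = 1: r = r^2 * 13 mod 41 = 1^2 * 13 = 1*13 = 13
  bit 1 = 1: r = r^2 * 13 mod 41 = 13^2 * 13 = 5*13 = 24
  bit 2 = 1: r = r^2 * 13 mod 41 = 24^2 * 13 = 2*13 = 26
  bit 3 = 1: r = r^2 * 13 mod 41 = 26^2 * 13 = 20*13 = 14
  bit 4 = 1: r = r^2 * 13 mod 41 = 14^2 * 13 = 32*13 = 6
  -> B = 6
s = B^a = 6^24 mod 41  (bits of 24 = 11000)
  bit 0 = 1: r = r^2 * 6 mod 41 = 1^2 * 6 = 1*6 = 6
  bit 1 = 1: r = r^2 * 6 mod 41 = 6^2 * 6 = 36*6 = 11
  bit 2 = 0: r = r^2 mod 41 = 11^2 = 39
  bit 3 = 0: r = r^2 mod 41 = 39^2 = 4
  bit 4 = 0: r = r^2 mod 41 = 4^2 = 16
  -> s = B^a = 16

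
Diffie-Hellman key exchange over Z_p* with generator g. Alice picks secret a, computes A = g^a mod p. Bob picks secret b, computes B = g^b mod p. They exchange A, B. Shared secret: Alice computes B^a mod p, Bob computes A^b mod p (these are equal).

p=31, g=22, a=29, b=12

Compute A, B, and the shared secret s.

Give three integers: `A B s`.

Answer: 24 2 16

Derivation:
A = 22^29 mod 31  (bits of 29 = 11101)
  bit 0 = 1: r = r^2 * 22 mod 31 = 1^2 * 22 = 1*22 = 22
  bit 1 = 1: r = r^2 * 22 mod 31 = 22^2 * 22 = 19*22 = 15
  bit 2 = 1: r = r^2 * 22 mod 31 = 15^2 * 22 = 8*22 = 21
  bit 3 = 0: r = r^2 mod 31 = 21^2 = 7
  bit 4 = 1: r = r^2 * 22 mod 31 = 7^2 * 22 = 18*22 = 24
  -> A = 24
B = 22^12 mod 31  (bits of 12 = 1100)
  bit 0 = 1: r = r^2 * 22 mod 31 = 1^2 * 22 = 1*22 = 22
  bit 1 = 1: r = r^2 * 22 mod 31 = 22^2 * 22 = 19*22 = 15
  bit 2 = 0: r = r^2 mod 31 = 15^2 = 8
  bit 3 = 0: r = r^2 mod 31 = 8^2 = 2
  -> B = 2
s = B^a = 2^29 mod 31  (bits of 29 = 11101)
  bit 0 = 1: r = r^2 * 2 mod 31 = 1^2 * 2 = 1*2 = 2
  bit 1 = 1: r = r^2 * 2 mod 31 = 2^2 * 2 = 4*2 = 8
  bit 2 = 1: r = r^2 * 2 mod 31 = 8^2 * 2 = 2*2 = 4
  bit 3 = 0: r = r^2 mod 31 = 4^2 = 16
  bit 4 = 1: r = r^2 * 2 mod 31 = 16^2 * 2 = 8*2 = 16
  -> s = B^a = 16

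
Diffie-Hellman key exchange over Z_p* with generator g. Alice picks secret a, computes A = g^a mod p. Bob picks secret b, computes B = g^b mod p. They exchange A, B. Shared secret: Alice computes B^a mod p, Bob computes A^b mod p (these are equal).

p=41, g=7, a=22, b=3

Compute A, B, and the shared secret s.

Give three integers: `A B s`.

Answer: 33 15 21

Derivation:
A = 7^22 mod 41  (bits of 22 = 10110)
  bit 0 = 1: r = r^2 * 7 mod 41 = 1^2 * 7 = 1*7 = 7
  bit 1 = 0: r = r^2 mod 41 = 7^2 = 8
  bit 2 = 1: r = r^2 * 7 mod 41 = 8^2 * 7 = 23*7 = 38
  bit 3 = 1: r = r^2 * 7 mod 41 = 38^2 * 7 = 9*7 = 22
  bit 4 = 0: r = r^2 mod 41 = 22^2 = 33
  -> A = 33
B = 7^3 mod 41  (bits of 3 = 11)
  bit 0 = 1: r = r^2 * 7 mod 41 = 1^2 * 7 = 1*7 = 7
  bit 1 = 1: r = r^2 * 7 mod 41 = 7^2 * 7 = 8*7 = 15
  -> B = 15
s = B^a = 15^22 mod 41  (bits of 22 = 10110)
  bit 0 = 1: r = r^2 * 15 mod 41 = 1^2 * 15 = 1*15 = 15
  bit 1 = 0: r = r^2 mod 41 = 15^2 = 20
  bit 2 = 1: r = r^2 * 15 mod 41 = 20^2 * 15 = 31*15 = 14
  bit 3 = 1: r = r^2 * 15 mod 41 = 14^2 * 15 = 32*15 = 29
  bit 4 = 0: r = r^2 mod 41 = 29^2 = 21
  -> s = B^a = 21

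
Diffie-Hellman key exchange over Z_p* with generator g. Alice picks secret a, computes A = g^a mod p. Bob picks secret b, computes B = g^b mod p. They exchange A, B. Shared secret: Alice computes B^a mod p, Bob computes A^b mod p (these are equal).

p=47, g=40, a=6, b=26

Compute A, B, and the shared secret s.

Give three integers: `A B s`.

Answer: 8 14 42

Derivation:
A = 40^6 mod 47  (bits of 6 = 110)
  bit 0 = 1: r = r^2 * 40 mod 47 = 1^2 * 40 = 1*40 = 40
  bit 1 = 1: r = r^2 * 40 mod 47 = 40^2 * 40 = 2*40 = 33
  bit 2 = 0: r = r^2 mod 47 = 33^2 = 8
  -> A = 8
B = 40^26 mod 47  (bits of 26 = 11010)
  bit 0 = 1: r = r^2 * 40 mod 47 = 1^2 * 40 = 1*40 = 40
  bit 1 = 1: r = r^2 * 40 mod 47 = 40^2 * 40 = 2*40 = 33
  bit 2 = 0: r = r^2 mod 47 = 33^2 = 8
  bit 3 = 1: r = r^2 * 40 mod 47 = 8^2 * 40 = 17*40 = 22
  bit 4 = 0: r = r^2 mod 47 = 22^2 = 14
  -> B = 14
s = B^a = 14^6 mod 47  (bits of 6 = 110)
  bit 0 = 1: r = r^2 * 14 mod 47 = 1^2 * 14 = 1*14 = 14
  bit 1 = 1: r = r^2 * 14 mod 47 = 14^2 * 14 = 8*14 = 18
  bit 2 = 0: r = r^2 mod 47 = 18^2 = 42
  -> s = B^a = 42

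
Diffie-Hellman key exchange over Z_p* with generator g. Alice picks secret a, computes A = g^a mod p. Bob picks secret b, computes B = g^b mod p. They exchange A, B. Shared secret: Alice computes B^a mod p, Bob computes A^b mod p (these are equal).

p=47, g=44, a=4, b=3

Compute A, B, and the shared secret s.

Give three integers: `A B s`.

A = 44^4 mod 47  (bits of 4 = 100)
  bit 0 = 1: r = r^2 * 44 mod 47 = 1^2 * 44 = 1*44 = 44
  bit 1 = 0: r = r^2 mod 47 = 44^2 = 9
  bit 2 = 0: r = r^2 mod 47 = 9^2 = 34
  -> A = 34
B = 44^3 mod 47  (bits of 3 = 11)
  bit 0 = 1: r = r^2 * 44 mod 47 = 1^2 * 44 = 1*44 = 44
  bit 1 = 1: r = r^2 * 44 mod 47 = 44^2 * 44 = 9*44 = 20
  -> B = 20
s = B^a = 20^4 mod 47  (bits of 4 = 100)
  bit 0 = 1: r = r^2 * 20 mod 47 = 1^2 * 20 = 1*20 = 20
  bit 1 = 0: r = r^2 mod 47 = 20^2 = 24
  bit 2 = 0: r = r^2 mod 47 = 24^2 = 12
  -> s = B^a = 12

Answer: 34 20 12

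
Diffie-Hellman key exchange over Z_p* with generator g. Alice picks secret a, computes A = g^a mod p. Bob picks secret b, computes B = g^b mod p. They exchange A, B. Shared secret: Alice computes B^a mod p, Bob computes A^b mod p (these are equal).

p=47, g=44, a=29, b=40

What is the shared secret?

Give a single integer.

Answer: 17

Derivation:
A = 44^29 mod 47  (bits of 29 = 11101)
  bit 0 = 1: r = r^2 * 44 mod 47 = 1^2 * 44 = 1*44 = 44
  bit 1 = 1: r = r^2 * 44 mod 47 = 44^2 * 44 = 9*44 = 20
  bit 2 = 1: r = r^2 * 44 mod 47 = 20^2 * 44 = 24*44 = 22
  bit 3 = 0: r = r^2 mod 47 = 22^2 = 14
  bit 4 = 1: r = r^2 * 44 mod 47 = 14^2 * 44 = 8*44 = 23
  -> A = 23
B = 44^40 mod 47  (bits of 40 = 101000)
  bit 0 = 1: r = r^2 * 44 mod 47 = 1^2 * 44 = 1*44 = 44
  bit 1 = 0: r = r^2 mod 47 = 44^2 = 9
  bit 2 = 1: r = r^2 * 44 mod 47 = 9^2 * 44 = 34*44 = 39
  bit 3 = 0: r = r^2 mod 47 = 39^2 = 17
  bit 4 = 0: r = r^2 mod 47 = 17^2 = 7
  bit 5 = 0: r = r^2 mod 47 = 7^2 = 2
  -> B = 2
s = B^a = 2^29 mod 47  (bits of 29 = 11101)
  bit 0 = 1: r = r^2 * 2 mod 47 = 1^2 * 2 = 1*2 = 2
  bit 1 = 1: r = r^2 * 2 mod 47 = 2^2 * 2 = 4*2 = 8
  bit 2 = 1: r = r^2 * 2 mod 47 = 8^2 * 2 = 17*2 = 34
  bit 3 = 0: r = r^2 mod 47 = 34^2 = 28
  bit 4 = 1: r = r^2 * 2 mod 47 = 28^2 * 2 = 32*2 = 17
  -> s = B^a = 17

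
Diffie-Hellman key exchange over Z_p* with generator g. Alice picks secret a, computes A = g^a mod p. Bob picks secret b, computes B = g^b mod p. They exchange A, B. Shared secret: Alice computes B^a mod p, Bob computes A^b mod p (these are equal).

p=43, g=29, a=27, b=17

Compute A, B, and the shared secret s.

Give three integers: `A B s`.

Answer: 22 5 27

Derivation:
A = 29^27 mod 43  (bits of 27 = 11011)
  bit 0 = 1: r = r^2 * 29 mod 43 = 1^2 * 29 = 1*29 = 29
  bit 1 = 1: r = r^2 * 29 mod 43 = 29^2 * 29 = 24*29 = 8
  bit 2 = 0: r = r^2 mod 43 = 8^2 = 21
  bit 3 = 1: r = r^2 * 29 mod 43 = 21^2 * 29 = 11*29 = 18
  bit 4 = 1: r = r^2 * 29 mod 43 = 18^2 * 29 = 23*29 = 22
  -> A = 22
B = 29^17 mod 43  (bits of 17 = 10001)
  bit 0 = 1: r = r^2 * 29 mod 43 = 1^2 * 29 = 1*29 = 29
  bit 1 = 0: r = r^2 mod 43 = 29^2 = 24
  bit 2 = 0: r = r^2 mod 43 = 24^2 = 17
  bit 3 = 0: r = r^2 mod 43 = 17^2 = 31
  bit 4 = 1: r = r^2 * 29 mod 43 = 31^2 * 29 = 15*29 = 5
  -> B = 5
s = B^a = 5^27 mod 43  (bits of 27 = 11011)
  bit 0 = 1: r = r^2 * 5 mod 43 = 1^2 * 5 = 1*5 = 5
  bit 1 = 1: r = r^2 * 5 mod 43 = 5^2 * 5 = 25*5 = 39
  bit 2 = 0: r = r^2 mod 43 = 39^2 = 16
  bit 3 = 1: r = r^2 * 5 mod 43 = 16^2 * 5 = 41*5 = 33
  bit 4 = 1: r = r^2 * 5 mod 43 = 33^2 * 5 = 14*5 = 27
  -> s = B^a = 27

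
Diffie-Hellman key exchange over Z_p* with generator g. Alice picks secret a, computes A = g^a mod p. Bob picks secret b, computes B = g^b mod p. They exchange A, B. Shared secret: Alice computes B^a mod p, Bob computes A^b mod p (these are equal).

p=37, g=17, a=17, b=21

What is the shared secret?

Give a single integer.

Answer: 23

Derivation:
A = 17^17 mod 37  (bits of 17 = 10001)
  bit 0 = 1: r = r^2 * 17 mod 37 = 1^2 * 17 = 1*17 = 17
  bit 1 = 0: r = r^2 mod 37 = 17^2 = 30
  bit 2 = 0: r = r^2 mod 37 = 30^2 = 12
  bit 3 = 0: r = r^2 mod 37 = 12^2 = 33
  bit 4 = 1: r = r^2 * 17 mod 37 = 33^2 * 17 = 16*17 = 13
  -> A = 13
B = 17^21 mod 37  (bits of 21 = 10101)
  bit 0 = 1: r = r^2 * 17 mod 37 = 1^2 * 17 = 1*17 = 17
  bit 1 = 0: r = r^2 mod 37 = 17^2 = 30
  bit 2 = 1: r = r^2 * 17 mod 37 = 30^2 * 17 = 12*17 = 19
  bit 3 = 0: r = r^2 mod 37 = 19^2 = 28
  bit 4 = 1: r = r^2 * 17 mod 37 = 28^2 * 17 = 7*17 = 8
  -> B = 8
s = B^a = 8^17 mod 37  (bits of 17 = 10001)
  bit 0 = 1: r = r^2 * 8 mod 37 = 1^2 * 8 = 1*8 = 8
  bit 1 = 0: r = r^2 mod 37 = 8^2 = 27
  bit 2 = 0: r = r^2 mod 37 = 27^2 = 26
  bit 3 = 0: r = r^2 mod 37 = 26^2 = 10
  bit 4 = 1: r = r^2 * 8 mod 37 = 10^2 * 8 = 26*8 = 23
  -> s = B^a = 23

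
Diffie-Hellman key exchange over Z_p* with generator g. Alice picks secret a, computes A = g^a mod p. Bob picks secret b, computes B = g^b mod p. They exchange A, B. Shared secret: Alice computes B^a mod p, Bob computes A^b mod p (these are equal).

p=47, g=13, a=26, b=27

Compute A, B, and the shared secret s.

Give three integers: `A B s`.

A = 13^26 mod 47  (bits of 26 = 11010)
  bit 0 = 1: r = r^2 * 13 mod 47 = 1^2 * 13 = 1*13 = 13
  bit 1 = 1: r = r^2 * 13 mod 47 = 13^2 * 13 = 28*13 = 35
  bit 2 = 0: r = r^2 mod 47 = 35^2 = 3
  bit 3 = 1: r = r^2 * 13 mod 47 = 3^2 * 13 = 9*13 = 23
  bit 4 = 0: r = r^2 mod 47 = 23^2 = 12
  -> A = 12
B = 13^27 mod 47  (bits of 27 = 11011)
  bit 0 = 1: r = r^2 * 13 mod 47 = 1^2 * 13 = 1*13 = 13
  bit 1 = 1: r = r^2 * 13 mod 47 = 13^2 * 13 = 28*13 = 35
  bit 2 = 0: r = r^2 mod 47 = 35^2 = 3
  bit 3 = 1: r = r^2 * 13 mod 47 = 3^2 * 13 = 9*13 = 23
  bit 4 = 1: r = r^2 * 13 mod 47 = 23^2 * 13 = 12*13 = 15
  -> B = 15
s = B^a = 15^26 mod 47  (bits of 26 = 11010)
  bit 0 = 1: r = r^2 * 15 mod 47 = 1^2 * 15 = 1*15 = 15
  bit 1 = 1: r = r^2 * 15 mod 47 = 15^2 * 15 = 37*15 = 38
  bit 2 = 0: r = r^2 mod 47 = 38^2 = 34
  bit 3 = 1: r = r^2 * 15 mod 47 = 34^2 * 15 = 28*15 = 44
  bit 4 = 0: r = r^2 mod 47 = 44^2 = 9
  -> s = B^a = 9

Answer: 12 15 9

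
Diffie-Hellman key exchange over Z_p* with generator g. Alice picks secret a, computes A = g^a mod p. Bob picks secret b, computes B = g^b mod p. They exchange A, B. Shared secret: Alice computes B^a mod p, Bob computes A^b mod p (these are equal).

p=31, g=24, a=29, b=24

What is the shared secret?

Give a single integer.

A = 24^29 mod 31  (bits of 29 = 11101)
  bit 0 = 1: r = r^2 * 24 mod 31 = 1^2 * 24 = 1*24 = 24
  bit 1 = 1: r = r^2 * 24 mod 31 = 24^2 * 24 = 18*24 = 29
  bit 2 = 1: r = r^2 * 24 mod 31 = 29^2 * 24 = 4*24 = 3
  bit 3 = 0: r = r^2 mod 31 = 3^2 = 9
  bit 4 = 1: r = r^2 * 24 mod 31 = 9^2 * 24 = 19*24 = 22
  -> A = 22
B = 24^24 mod 31  (bits of 24 = 11000)
  bit 0 = 1: r = r^2 * 24 mod 31 = 1^2 * 24 = 1*24 = 24
  bit 1 = 1: r = r^2 * 24 mod 31 = 24^2 * 24 = 18*24 = 29
  bit 2 = 0: r = r^2 mod 31 = 29^2 = 4
  bit 3 = 0: r = r^2 mod 31 = 4^2 = 16
  bit 4 = 0: r = r^2 mod 31 = 16^2 = 8
  -> B = 8
s = B^a = 8^29 mod 31  (bits of 29 = 11101)
  bit 0 = 1: r = r^2 * 8 mod 31 = 1^2 * 8 = 1*8 = 8
  bit 1 = 1: r = r^2 * 8 mod 31 = 8^2 * 8 = 2*8 = 16
  bit 2 = 1: r = r^2 * 8 mod 31 = 16^2 * 8 = 8*8 = 2
  bit 3 = 0: r = r^2 mod 31 = 2^2 = 4
  bit 4 = 1: r = r^2 * 8 mod 31 = 4^2 * 8 = 16*8 = 4
  -> s = B^a = 4

Answer: 4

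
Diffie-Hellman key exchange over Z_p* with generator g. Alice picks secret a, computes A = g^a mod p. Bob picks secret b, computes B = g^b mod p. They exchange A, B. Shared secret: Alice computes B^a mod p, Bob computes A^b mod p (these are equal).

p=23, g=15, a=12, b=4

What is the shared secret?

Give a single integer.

A = 15^12 mod 23  (bits of 12 = 1100)
  bit 0 = 1: r = r^2 * 15 mod 23 = 1^2 * 15 = 1*15 = 15
  bit 1 = 1: r = r^2 * 15 mod 23 = 15^2 * 15 = 18*15 = 17
  bit 2 = 0: r = r^2 mod 23 = 17^2 = 13
  bit 3 = 0: r = r^2 mod 23 = 13^2 = 8
  -> A = 8
B = 15^4 mod 23  (bits of 4 = 100)
  bit 0 = 1: r = r^2 * 15 mod 23 = 1^2 * 15 = 1*15 = 15
  bit 1 = 0: r = r^2 mod 23 = 15^2 = 18
  bit 2 = 0: r = r^2 mod 23 = 18^2 = 2
  -> B = 2
s = B^a = 2^12 mod 23  (bits of 12 = 1100)
  bit 0 = 1: r = r^2 * 2 mod 23 = 1^2 * 2 = 1*2 = 2
  bit 1 = 1: r = r^2 * 2 mod 23 = 2^2 * 2 = 4*2 = 8
  bit 2 = 0: r = r^2 mod 23 = 8^2 = 18
  bit 3 = 0: r = r^2 mod 23 = 18^2 = 2
  -> s = B^a = 2

Answer: 2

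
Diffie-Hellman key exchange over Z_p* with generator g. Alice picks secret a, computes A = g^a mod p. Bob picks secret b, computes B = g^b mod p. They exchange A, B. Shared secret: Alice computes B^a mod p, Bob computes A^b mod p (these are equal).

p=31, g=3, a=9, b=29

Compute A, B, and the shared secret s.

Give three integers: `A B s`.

Answer: 29 21 15

Derivation:
A = 3^9 mod 31  (bits of 9 = 1001)
  bit 0 = 1: r = r^2 * 3 mod 31 = 1^2 * 3 = 1*3 = 3
  bit 1 = 0: r = r^2 mod 31 = 3^2 = 9
  bit 2 = 0: r = r^2 mod 31 = 9^2 = 19
  bit 3 = 1: r = r^2 * 3 mod 31 = 19^2 * 3 = 20*3 = 29
  -> A = 29
B = 3^29 mod 31  (bits of 29 = 11101)
  bit 0 = 1: r = r^2 * 3 mod 31 = 1^2 * 3 = 1*3 = 3
  bit 1 = 1: r = r^2 * 3 mod 31 = 3^2 * 3 = 9*3 = 27
  bit 2 = 1: r = r^2 * 3 mod 31 = 27^2 * 3 = 16*3 = 17
  bit 3 = 0: r = r^2 mod 31 = 17^2 = 10
  bit 4 = 1: r = r^2 * 3 mod 31 = 10^2 * 3 = 7*3 = 21
  -> B = 21
s = B^a = 21^9 mod 31  (bits of 9 = 1001)
  bit 0 = 1: r = r^2 * 21 mod 31 = 1^2 * 21 = 1*21 = 21
  bit 1 = 0: r = r^2 mod 31 = 21^2 = 7
  bit 2 = 0: r = r^2 mod 31 = 7^2 = 18
  bit 3 = 1: r = r^2 * 21 mod 31 = 18^2 * 21 = 14*21 = 15
  -> s = B^a = 15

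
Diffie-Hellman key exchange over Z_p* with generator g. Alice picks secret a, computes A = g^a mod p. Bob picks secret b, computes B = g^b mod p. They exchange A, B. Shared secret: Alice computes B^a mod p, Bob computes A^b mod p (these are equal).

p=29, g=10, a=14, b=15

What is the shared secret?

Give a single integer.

Answer: 28

Derivation:
A = 10^14 mod 29  (bits of 14 = 1110)
  bit 0 = 1: r = r^2 * 10 mod 29 = 1^2 * 10 = 1*10 = 10
  bit 1 = 1: r = r^2 * 10 mod 29 = 10^2 * 10 = 13*10 = 14
  bit 2 = 1: r = r^2 * 10 mod 29 = 14^2 * 10 = 22*10 = 17
  bit 3 = 0: r = r^2 mod 29 = 17^2 = 28
  -> A = 28
B = 10^15 mod 29  (bits of 15 = 1111)
  bit 0 = 1: r = r^2 * 10 mod 29 = 1^2 * 10 = 1*10 = 10
  bit 1 = 1: r = r^2 * 10 mod 29 = 10^2 * 10 = 13*10 = 14
  bit 2 = 1: r = r^2 * 10 mod 29 = 14^2 * 10 = 22*10 = 17
  bit 3 = 1: r = r^2 * 10 mod 29 = 17^2 * 10 = 28*10 = 19
  -> B = 19
s = B^a = 19^14 mod 29  (bits of 14 = 1110)
  bit 0 = 1: r = r^2 * 19 mod 29 = 1^2 * 19 = 1*19 = 19
  bit 1 = 1: r = r^2 * 19 mod 29 = 19^2 * 19 = 13*19 = 15
  bit 2 = 1: r = r^2 * 19 mod 29 = 15^2 * 19 = 22*19 = 12
  bit 3 = 0: r = r^2 mod 29 = 12^2 = 28
  -> s = B^a = 28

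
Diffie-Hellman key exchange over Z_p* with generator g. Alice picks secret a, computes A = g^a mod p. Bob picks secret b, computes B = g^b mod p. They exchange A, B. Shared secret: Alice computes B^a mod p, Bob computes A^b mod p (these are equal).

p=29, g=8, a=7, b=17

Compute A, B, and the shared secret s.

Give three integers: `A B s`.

Answer: 17 10 17

Derivation:
A = 8^7 mod 29  (bits of 7 = 111)
  bit 0 = 1: r = r^2 * 8 mod 29 = 1^2 * 8 = 1*8 = 8
  bit 1 = 1: r = r^2 * 8 mod 29 = 8^2 * 8 = 6*8 = 19
  bit 2 = 1: r = r^2 * 8 mod 29 = 19^2 * 8 = 13*8 = 17
  -> A = 17
B = 8^17 mod 29  (bits of 17 = 10001)
  bit 0 = 1: r = r^2 * 8 mod 29 = 1^2 * 8 = 1*8 = 8
  bit 1 = 0: r = r^2 mod 29 = 8^2 = 6
  bit 2 = 0: r = r^2 mod 29 = 6^2 = 7
  bit 3 = 0: r = r^2 mod 29 = 7^2 = 20
  bit 4 = 1: r = r^2 * 8 mod 29 = 20^2 * 8 = 23*8 = 10
  -> B = 10
s = B^a = 10^7 mod 29  (bits of 7 = 111)
  bit 0 = 1: r = r^2 * 10 mod 29 = 1^2 * 10 = 1*10 = 10
  bit 1 = 1: r = r^2 * 10 mod 29 = 10^2 * 10 = 13*10 = 14
  bit 2 = 1: r = r^2 * 10 mod 29 = 14^2 * 10 = 22*10 = 17
  -> s = B^a = 17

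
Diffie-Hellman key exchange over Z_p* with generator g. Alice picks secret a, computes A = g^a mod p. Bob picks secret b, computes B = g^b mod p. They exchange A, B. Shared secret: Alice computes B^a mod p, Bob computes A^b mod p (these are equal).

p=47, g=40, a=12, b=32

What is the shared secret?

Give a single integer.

Answer: 21

Derivation:
A = 40^12 mod 47  (bits of 12 = 1100)
  bit 0 = 1: r = r^2 * 40 mod 47 = 1^2 * 40 = 1*40 = 40
  bit 1 = 1: r = r^2 * 40 mod 47 = 40^2 * 40 = 2*40 = 33
  bit 2 = 0: r = r^2 mod 47 = 33^2 = 8
  bit 3 = 0: r = r^2 mod 47 = 8^2 = 17
  -> A = 17
B = 40^32 mod 47  (bits of 32 = 100000)
  bit 0 = 1: r = r^2 * 40 mod 47 = 1^2 * 40 = 1*40 = 40
  bit 1 = 0: r = r^2 mod 47 = 40^2 = 2
  bit 2 = 0: r = r^2 mod 47 = 2^2 = 4
  bit 3 = 0: r = r^2 mod 47 = 4^2 = 16
  bit 4 = 0: r = r^2 mod 47 = 16^2 = 21
  bit 5 = 0: r = r^2 mod 47 = 21^2 = 18
  -> B = 18
s = B^a = 18^12 mod 47  (bits of 12 = 1100)
  bit 0 = 1: r = r^2 * 18 mod 47 = 1^2 * 18 = 1*18 = 18
  bit 1 = 1: r = r^2 * 18 mod 47 = 18^2 * 18 = 42*18 = 4
  bit 2 = 0: r = r^2 mod 47 = 4^2 = 16
  bit 3 = 0: r = r^2 mod 47 = 16^2 = 21
  -> s = B^a = 21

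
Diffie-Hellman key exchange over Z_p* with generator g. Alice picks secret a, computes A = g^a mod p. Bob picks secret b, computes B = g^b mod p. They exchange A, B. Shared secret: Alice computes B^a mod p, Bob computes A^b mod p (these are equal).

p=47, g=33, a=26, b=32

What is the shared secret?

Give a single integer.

Answer: 17

Derivation:
A = 33^26 mod 47  (bits of 26 = 11010)
  bit 0 = 1: r = r^2 * 33 mod 47 = 1^2 * 33 = 1*33 = 33
  bit 1 = 1: r = r^2 * 33 mod 47 = 33^2 * 33 = 8*33 = 29
  bit 2 = 0: r = r^2 mod 47 = 29^2 = 42
  bit 3 = 1: r = r^2 * 33 mod 47 = 42^2 * 33 = 25*33 = 26
  bit 4 = 0: r = r^2 mod 47 = 26^2 = 18
  -> A = 18
B = 33^32 mod 47  (bits of 32 = 100000)
  bit 0 = 1: r = r^2 * 33 mod 47 = 1^2 * 33 = 1*33 = 33
  bit 1 = 0: r = r^2 mod 47 = 33^2 = 8
  bit 2 = 0: r = r^2 mod 47 = 8^2 = 17
  bit 3 = 0: r = r^2 mod 47 = 17^2 = 7
  bit 4 = 0: r = r^2 mod 47 = 7^2 = 2
  bit 5 = 0: r = r^2 mod 47 = 2^2 = 4
  -> B = 4
s = B^a = 4^26 mod 47  (bits of 26 = 11010)
  bit 0 = 1: r = r^2 * 4 mod 47 = 1^2 * 4 = 1*4 = 4
  bit 1 = 1: r = r^2 * 4 mod 47 = 4^2 * 4 = 16*4 = 17
  bit 2 = 0: r = r^2 mod 47 = 17^2 = 7
  bit 3 = 1: r = r^2 * 4 mod 47 = 7^2 * 4 = 2*4 = 8
  bit 4 = 0: r = r^2 mod 47 = 8^2 = 17
  -> s = B^a = 17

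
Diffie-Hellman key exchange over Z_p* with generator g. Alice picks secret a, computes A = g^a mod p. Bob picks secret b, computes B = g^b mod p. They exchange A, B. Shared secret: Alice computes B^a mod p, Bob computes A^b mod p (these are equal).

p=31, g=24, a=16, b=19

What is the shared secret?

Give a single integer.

A = 24^16 mod 31  (bits of 16 = 10000)
  bit 0 = 1: r = r^2 * 24 mod 31 = 1^2 * 24 = 1*24 = 24
  bit 1 = 0: r = r^2 mod 31 = 24^2 = 18
  bit 2 = 0: r = r^2 mod 31 = 18^2 = 14
  bit 3 = 0: r = r^2 mod 31 = 14^2 = 10
  bit 4 = 0: r = r^2 mod 31 = 10^2 = 7
  -> A = 7
B = 24^19 mod 31  (bits of 19 = 10011)
  bit 0 = 1: r = r^2 * 24 mod 31 = 1^2 * 24 = 1*24 = 24
  bit 1 = 0: r = r^2 mod 31 = 24^2 = 18
  bit 2 = 0: r = r^2 mod 31 = 18^2 = 14
  bit 3 = 1: r = r^2 * 24 mod 31 = 14^2 * 24 = 10*24 = 23
  bit 4 = 1: r = r^2 * 24 mod 31 = 23^2 * 24 = 2*24 = 17
  -> B = 17
s = B^a = 17^16 mod 31  (bits of 16 = 10000)
  bit 0 = 1: r = r^2 * 17 mod 31 = 1^2 * 17 = 1*17 = 17
  bit 1 = 0: r = r^2 mod 31 = 17^2 = 10
  bit 2 = 0: r = r^2 mod 31 = 10^2 = 7
  bit 3 = 0: r = r^2 mod 31 = 7^2 = 18
  bit 4 = 0: r = r^2 mod 31 = 18^2 = 14
  -> s = B^a = 14

Answer: 14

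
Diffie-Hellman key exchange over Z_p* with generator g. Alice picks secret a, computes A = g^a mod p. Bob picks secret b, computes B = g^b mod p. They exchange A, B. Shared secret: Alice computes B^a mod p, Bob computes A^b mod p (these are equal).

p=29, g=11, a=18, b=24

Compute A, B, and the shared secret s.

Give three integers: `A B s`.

A = 11^18 mod 29  (bits of 18 = 10010)
  bit 0 = 1: r = r^2 * 11 mod 29 = 1^2 * 11 = 1*11 = 11
  bit 1 = 0: r = r^2 mod 29 = 11^2 = 5
  bit 2 = 0: r = r^2 mod 29 = 5^2 = 25
  bit 3 = 1: r = r^2 * 11 mod 29 = 25^2 * 11 = 16*11 = 2
  bit 4 = 0: r = r^2 mod 29 = 2^2 = 4
  -> A = 4
B = 11^24 mod 29  (bits of 24 = 11000)
  bit 0 = 1: r = r^2 * 11 mod 29 = 1^2 * 11 = 1*11 = 11
  bit 1 = 1: r = r^2 * 11 mod 29 = 11^2 * 11 = 5*11 = 26
  bit 2 = 0: r = r^2 mod 29 = 26^2 = 9
  bit 3 = 0: r = r^2 mod 29 = 9^2 = 23
  bit 4 = 0: r = r^2 mod 29 = 23^2 = 7
  -> B = 7
s = B^a = 7^18 mod 29  (bits of 18 = 10010)
  bit 0 = 1: r = r^2 * 7 mod 29 = 1^2 * 7 = 1*7 = 7
  bit 1 = 0: r = r^2 mod 29 = 7^2 = 20
  bit 2 = 0: r = r^2 mod 29 = 20^2 = 23
  bit 3 = 1: r = r^2 * 7 mod 29 = 23^2 * 7 = 7*7 = 20
  bit 4 = 0: r = r^2 mod 29 = 20^2 = 23
  -> s = B^a = 23

Answer: 4 7 23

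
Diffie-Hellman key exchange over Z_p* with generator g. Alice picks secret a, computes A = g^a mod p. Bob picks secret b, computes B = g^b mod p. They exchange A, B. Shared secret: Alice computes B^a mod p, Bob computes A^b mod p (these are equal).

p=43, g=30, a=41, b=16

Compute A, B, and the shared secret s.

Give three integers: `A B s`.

A = 30^41 mod 43  (bits of 41 = 101001)
  bit 0 = 1: r = r^2 * 30 mod 43 = 1^2 * 30 = 1*30 = 30
  bit 1 = 0: r = r^2 mod 43 = 30^2 = 40
  bit 2 = 1: r = r^2 * 30 mod 43 = 40^2 * 30 = 9*30 = 12
  bit 3 = 0: r = r^2 mod 43 = 12^2 = 15
  bit 4 = 0: r = r^2 mod 43 = 15^2 = 10
  bit 5 = 1: r = r^2 * 30 mod 43 = 10^2 * 30 = 14*30 = 33
  -> A = 33
B = 30^16 mod 43  (bits of 16 = 10000)
  bit 0 = 1: r = r^2 * 30 mod 43 = 1^2 * 30 = 1*30 = 30
  bit 1 = 0: r = r^2 mod 43 = 30^2 = 40
  bit 2 = 0: r = r^2 mod 43 = 40^2 = 9
  bit 3 = 0: r = r^2 mod 43 = 9^2 = 38
  bit 4 = 0: r = r^2 mod 43 = 38^2 = 25
  -> B = 25
s = B^a = 25^41 mod 43  (bits of 41 = 101001)
  bit 0 = 1: r = r^2 * 25 mod 43 = 1^2 * 25 = 1*25 = 25
  bit 1 = 0: r = r^2 mod 43 = 25^2 = 23
  bit 2 = 1: r = r^2 * 25 mod 43 = 23^2 * 25 = 13*25 = 24
  bit 3 = 0: r = r^2 mod 43 = 24^2 = 17
  bit 4 = 0: r = r^2 mod 43 = 17^2 = 31
  bit 5 = 1: r = r^2 * 25 mod 43 = 31^2 * 25 = 15*25 = 31
  -> s = B^a = 31

Answer: 33 25 31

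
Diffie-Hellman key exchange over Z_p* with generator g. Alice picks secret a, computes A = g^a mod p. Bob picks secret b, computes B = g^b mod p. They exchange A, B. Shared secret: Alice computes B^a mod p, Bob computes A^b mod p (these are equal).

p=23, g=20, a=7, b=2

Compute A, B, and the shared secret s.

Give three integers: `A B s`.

Answer: 21 9 4

Derivation:
A = 20^7 mod 23  (bits of 7 = 111)
  bit 0 = 1: r = r^2 * 20 mod 23 = 1^2 * 20 = 1*20 = 20
  bit 1 = 1: r = r^2 * 20 mod 23 = 20^2 * 20 = 9*20 = 19
  bit 2 = 1: r = r^2 * 20 mod 23 = 19^2 * 20 = 16*20 = 21
  -> A = 21
B = 20^2 mod 23  (bits of 2 = 10)
  bit 0 = 1: r = r^2 * 20 mod 23 = 1^2 * 20 = 1*20 = 20
  bit 1 = 0: r = r^2 mod 23 = 20^2 = 9
  -> B = 9
s = B^a = 9^7 mod 23  (bits of 7 = 111)
  bit 0 = 1: r = r^2 * 9 mod 23 = 1^2 * 9 = 1*9 = 9
  bit 1 = 1: r = r^2 * 9 mod 23 = 9^2 * 9 = 12*9 = 16
  bit 2 = 1: r = r^2 * 9 mod 23 = 16^2 * 9 = 3*9 = 4
  -> s = B^a = 4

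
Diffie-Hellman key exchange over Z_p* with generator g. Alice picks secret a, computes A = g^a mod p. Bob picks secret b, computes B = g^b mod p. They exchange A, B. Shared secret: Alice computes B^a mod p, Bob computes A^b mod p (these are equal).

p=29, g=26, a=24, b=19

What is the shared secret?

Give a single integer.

Answer: 7

Derivation:
A = 26^24 mod 29  (bits of 24 = 11000)
  bit 0 = 1: r = r^2 * 26 mod 29 = 1^2 * 26 = 1*26 = 26
  bit 1 = 1: r = r^2 * 26 mod 29 = 26^2 * 26 = 9*26 = 2
  bit 2 = 0: r = r^2 mod 29 = 2^2 = 4
  bit 3 = 0: r = r^2 mod 29 = 4^2 = 16
  bit 4 = 0: r = r^2 mod 29 = 16^2 = 24
  -> A = 24
B = 26^19 mod 29  (bits of 19 = 10011)
  bit 0 = 1: r = r^2 * 26 mod 29 = 1^2 * 26 = 1*26 = 26
  bit 1 = 0: r = r^2 mod 29 = 26^2 = 9
  bit 2 = 0: r = r^2 mod 29 = 9^2 = 23
  bit 3 = 1: r = r^2 * 26 mod 29 = 23^2 * 26 = 7*26 = 8
  bit 4 = 1: r = r^2 * 26 mod 29 = 8^2 * 26 = 6*26 = 11
  -> B = 11
s = B^a = 11^24 mod 29  (bits of 24 = 11000)
  bit 0 = 1: r = r^2 * 11 mod 29 = 1^2 * 11 = 1*11 = 11
  bit 1 = 1: r = r^2 * 11 mod 29 = 11^2 * 11 = 5*11 = 26
  bit 2 = 0: r = r^2 mod 29 = 26^2 = 9
  bit 3 = 0: r = r^2 mod 29 = 9^2 = 23
  bit 4 = 0: r = r^2 mod 29 = 23^2 = 7
  -> s = B^a = 7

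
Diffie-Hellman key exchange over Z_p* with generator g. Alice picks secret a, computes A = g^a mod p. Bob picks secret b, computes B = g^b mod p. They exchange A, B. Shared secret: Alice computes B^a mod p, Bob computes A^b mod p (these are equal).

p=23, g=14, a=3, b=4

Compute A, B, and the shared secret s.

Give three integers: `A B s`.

Answer: 7 6 9

Derivation:
A = 14^3 mod 23  (bits of 3 = 11)
  bit 0 = 1: r = r^2 * 14 mod 23 = 1^2 * 14 = 1*14 = 14
  bit 1 = 1: r = r^2 * 14 mod 23 = 14^2 * 14 = 12*14 = 7
  -> A = 7
B = 14^4 mod 23  (bits of 4 = 100)
  bit 0 = 1: r = r^2 * 14 mod 23 = 1^2 * 14 = 1*14 = 14
  bit 1 = 0: r = r^2 mod 23 = 14^2 = 12
  bit 2 = 0: r = r^2 mod 23 = 12^2 = 6
  -> B = 6
s = B^a = 6^3 mod 23  (bits of 3 = 11)
  bit 0 = 1: r = r^2 * 6 mod 23 = 1^2 * 6 = 1*6 = 6
  bit 1 = 1: r = r^2 * 6 mod 23 = 6^2 * 6 = 13*6 = 9
  -> s = B^a = 9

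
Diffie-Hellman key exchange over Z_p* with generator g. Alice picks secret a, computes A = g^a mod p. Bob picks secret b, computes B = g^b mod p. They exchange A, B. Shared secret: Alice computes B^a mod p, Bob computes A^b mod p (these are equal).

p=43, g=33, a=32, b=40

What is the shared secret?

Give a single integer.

Answer: 13

Derivation:
A = 33^32 mod 43  (bits of 32 = 100000)
  bit 0 = 1: r = r^2 * 33 mod 43 = 1^2 * 33 = 1*33 = 33
  bit 1 = 0: r = r^2 mod 43 = 33^2 = 14
  bit 2 = 0: r = r^2 mod 43 = 14^2 = 24
  bit 3 = 0: r = r^2 mod 43 = 24^2 = 17
  bit 4 = 0: r = r^2 mod 43 = 17^2 = 31
  bit 5 = 0: r = r^2 mod 43 = 31^2 = 15
  -> A = 15
B = 33^40 mod 43  (bits of 40 = 101000)
  bit 0 = 1: r = r^2 * 33 mod 43 = 1^2 * 33 = 1*33 = 33
  bit 1 = 0: r = r^2 mod 43 = 33^2 = 14
  bit 2 = 1: r = r^2 * 33 mod 43 = 14^2 * 33 = 24*33 = 18
  bit 3 = 0: r = r^2 mod 43 = 18^2 = 23
  bit 4 = 0: r = r^2 mod 43 = 23^2 = 13
  bit 5 = 0: r = r^2 mod 43 = 13^2 = 40
  -> B = 40
s = B^a = 40^32 mod 43  (bits of 32 = 100000)
  bit 0 = 1: r = r^2 * 40 mod 43 = 1^2 * 40 = 1*40 = 40
  bit 1 = 0: r = r^2 mod 43 = 40^2 = 9
  bit 2 = 0: r = r^2 mod 43 = 9^2 = 38
  bit 3 = 0: r = r^2 mod 43 = 38^2 = 25
  bit 4 = 0: r = r^2 mod 43 = 25^2 = 23
  bit 5 = 0: r = r^2 mod 43 = 23^2 = 13
  -> s = B^a = 13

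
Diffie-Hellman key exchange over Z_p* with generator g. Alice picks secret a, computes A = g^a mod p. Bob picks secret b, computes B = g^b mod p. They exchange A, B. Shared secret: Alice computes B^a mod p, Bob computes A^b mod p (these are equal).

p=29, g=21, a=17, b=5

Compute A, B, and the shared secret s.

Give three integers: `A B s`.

Answer: 19 2 21

Derivation:
A = 21^17 mod 29  (bits of 17 = 10001)
  bit 0 = 1: r = r^2 * 21 mod 29 = 1^2 * 21 = 1*21 = 21
  bit 1 = 0: r = r^2 mod 29 = 21^2 = 6
  bit 2 = 0: r = r^2 mod 29 = 6^2 = 7
  bit 3 = 0: r = r^2 mod 29 = 7^2 = 20
  bit 4 = 1: r = r^2 * 21 mod 29 = 20^2 * 21 = 23*21 = 19
  -> A = 19
B = 21^5 mod 29  (bits of 5 = 101)
  bit 0 = 1: r = r^2 * 21 mod 29 = 1^2 * 21 = 1*21 = 21
  bit 1 = 0: r = r^2 mod 29 = 21^2 = 6
  bit 2 = 1: r = r^2 * 21 mod 29 = 6^2 * 21 = 7*21 = 2
  -> B = 2
s = B^a = 2^17 mod 29  (bits of 17 = 10001)
  bit 0 = 1: r = r^2 * 2 mod 29 = 1^2 * 2 = 1*2 = 2
  bit 1 = 0: r = r^2 mod 29 = 2^2 = 4
  bit 2 = 0: r = r^2 mod 29 = 4^2 = 16
  bit 3 = 0: r = r^2 mod 29 = 16^2 = 24
  bit 4 = 1: r = r^2 * 2 mod 29 = 24^2 * 2 = 25*2 = 21
  -> s = B^a = 21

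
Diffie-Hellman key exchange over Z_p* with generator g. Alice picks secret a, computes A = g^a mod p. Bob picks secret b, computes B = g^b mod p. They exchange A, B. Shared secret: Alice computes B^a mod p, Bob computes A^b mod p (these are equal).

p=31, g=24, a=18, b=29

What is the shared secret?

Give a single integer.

Answer: 16

Derivation:
A = 24^18 mod 31  (bits of 18 = 10010)
  bit 0 = 1: r = r^2 * 24 mod 31 = 1^2 * 24 = 1*24 = 24
  bit 1 = 0: r = r^2 mod 31 = 24^2 = 18
  bit 2 = 0: r = r^2 mod 31 = 18^2 = 14
  bit 3 = 1: r = r^2 * 24 mod 31 = 14^2 * 24 = 10*24 = 23
  bit 4 = 0: r = r^2 mod 31 = 23^2 = 2
  -> A = 2
B = 24^29 mod 31  (bits of 29 = 11101)
  bit 0 = 1: r = r^2 * 24 mod 31 = 1^2 * 24 = 1*24 = 24
  bit 1 = 1: r = r^2 * 24 mod 31 = 24^2 * 24 = 18*24 = 29
  bit 2 = 1: r = r^2 * 24 mod 31 = 29^2 * 24 = 4*24 = 3
  bit 3 = 0: r = r^2 mod 31 = 3^2 = 9
  bit 4 = 1: r = r^2 * 24 mod 31 = 9^2 * 24 = 19*24 = 22
  -> B = 22
s = B^a = 22^18 mod 31  (bits of 18 = 10010)
  bit 0 = 1: r = r^2 * 22 mod 31 = 1^2 * 22 = 1*22 = 22
  bit 1 = 0: r = r^2 mod 31 = 22^2 = 19
  bit 2 = 0: r = r^2 mod 31 = 19^2 = 20
  bit 3 = 1: r = r^2 * 22 mod 31 = 20^2 * 22 = 28*22 = 27
  bit 4 = 0: r = r^2 mod 31 = 27^2 = 16
  -> s = B^a = 16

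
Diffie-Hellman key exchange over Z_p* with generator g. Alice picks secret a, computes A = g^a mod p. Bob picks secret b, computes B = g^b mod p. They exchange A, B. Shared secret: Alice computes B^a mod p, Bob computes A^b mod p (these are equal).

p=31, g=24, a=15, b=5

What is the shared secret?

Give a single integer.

A = 24^15 mod 31  (bits of 15 = 1111)
  bit 0 = 1: r = r^2 * 24 mod 31 = 1^2 * 24 = 1*24 = 24
  bit 1 = 1: r = r^2 * 24 mod 31 = 24^2 * 24 = 18*24 = 29
  bit 2 = 1: r = r^2 * 24 mod 31 = 29^2 * 24 = 4*24 = 3
  bit 3 = 1: r = r^2 * 24 mod 31 = 3^2 * 24 = 9*24 = 30
  -> A = 30
B = 24^5 mod 31  (bits of 5 = 101)
  bit 0 = 1: r = r^2 * 24 mod 31 = 1^2 * 24 = 1*24 = 24
  bit 1 = 0: r = r^2 mod 31 = 24^2 = 18
  bit 2 = 1: r = r^2 * 24 mod 31 = 18^2 * 24 = 14*24 = 26
  -> B = 26
s = B^a = 26^15 mod 31  (bits of 15 = 1111)
  bit 0 = 1: r = r^2 * 26 mod 31 = 1^2 * 26 = 1*26 = 26
  bit 1 = 1: r = r^2 * 26 mod 31 = 26^2 * 26 = 25*26 = 30
  bit 2 = 1: r = r^2 * 26 mod 31 = 30^2 * 26 = 1*26 = 26
  bit 3 = 1: r = r^2 * 26 mod 31 = 26^2 * 26 = 25*26 = 30
  -> s = B^a = 30

Answer: 30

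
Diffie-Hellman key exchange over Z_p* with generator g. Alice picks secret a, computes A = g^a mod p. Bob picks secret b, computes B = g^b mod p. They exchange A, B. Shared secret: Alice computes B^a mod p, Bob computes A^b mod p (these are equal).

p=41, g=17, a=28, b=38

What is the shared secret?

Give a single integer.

A = 17^28 mod 41  (bits of 28 = 11100)
  bit 0 = 1: r = r^2 * 17 mod 41 = 1^2 * 17 = 1*17 = 17
  bit 1 = 1: r = r^2 * 17 mod 41 = 17^2 * 17 = 2*17 = 34
  bit 2 = 1: r = r^2 * 17 mod 41 = 34^2 * 17 = 8*17 = 13
  bit 3 = 0: r = r^2 mod 41 = 13^2 = 5
  bit 4 = 0: r = r^2 mod 41 = 5^2 = 25
  -> A = 25
B = 17^38 mod 41  (bits of 38 = 100110)
  bit 0 = 1: r = r^2 * 17 mod 41 = 1^2 * 17 = 1*17 = 17
  bit 1 = 0: r = r^2 mod 41 = 17^2 = 2
  bit 2 = 0: r = r^2 mod 41 = 2^2 = 4
  bit 3 = 1: r = r^2 * 17 mod 41 = 4^2 * 17 = 16*17 = 26
  bit 4 = 1: r = r^2 * 17 mod 41 = 26^2 * 17 = 20*17 = 12
  bit 5 = 0: r = r^2 mod 41 = 12^2 = 21
  -> B = 21
s = B^a = 21^28 mod 41  (bits of 28 = 11100)
  bit 0 = 1: r = r^2 * 21 mod 41 = 1^2 * 21 = 1*21 = 21
  bit 1 = 1: r = r^2 * 21 mod 41 = 21^2 * 21 = 31*21 = 36
  bit 2 = 1: r = r^2 * 21 mod 41 = 36^2 * 21 = 25*21 = 33
  bit 3 = 0: r = r^2 mod 41 = 33^2 = 23
  bit 4 = 0: r = r^2 mod 41 = 23^2 = 37
  -> s = B^a = 37

Answer: 37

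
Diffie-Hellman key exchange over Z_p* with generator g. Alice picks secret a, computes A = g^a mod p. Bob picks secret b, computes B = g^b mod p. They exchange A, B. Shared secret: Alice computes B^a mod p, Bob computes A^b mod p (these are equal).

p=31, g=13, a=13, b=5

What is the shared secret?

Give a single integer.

Answer: 6

Derivation:
A = 13^13 mod 31  (bits of 13 = 1101)
  bit 0 = 1: r = r^2 * 13 mod 31 = 1^2 * 13 = 1*13 = 13
  bit 1 = 1: r = r^2 * 13 mod 31 = 13^2 * 13 = 14*13 = 27
  bit 2 = 0: r = r^2 mod 31 = 27^2 = 16
  bit 3 = 1: r = r^2 * 13 mod 31 = 16^2 * 13 = 8*13 = 11
  -> A = 11
B = 13^5 mod 31  (bits of 5 = 101)
  bit 0 = 1: r = r^2 * 13 mod 31 = 1^2 * 13 = 1*13 = 13
  bit 1 = 0: r = r^2 mod 31 = 13^2 = 14
  bit 2 = 1: r = r^2 * 13 mod 31 = 14^2 * 13 = 10*13 = 6
  -> B = 6
s = B^a = 6^13 mod 31  (bits of 13 = 1101)
  bit 0 = 1: r = r^2 * 6 mod 31 = 1^2 * 6 = 1*6 = 6
  bit 1 = 1: r = r^2 * 6 mod 31 = 6^2 * 6 = 5*6 = 30
  bit 2 = 0: r = r^2 mod 31 = 30^2 = 1
  bit 3 = 1: r = r^2 * 6 mod 31 = 1^2 * 6 = 1*6 = 6
  -> s = B^a = 6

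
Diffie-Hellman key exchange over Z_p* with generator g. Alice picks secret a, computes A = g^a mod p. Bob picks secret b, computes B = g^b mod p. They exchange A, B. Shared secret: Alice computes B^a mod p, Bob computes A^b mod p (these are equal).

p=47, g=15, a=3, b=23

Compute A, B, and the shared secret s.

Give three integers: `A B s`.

A = 15^3 mod 47  (bits of 3 = 11)
  bit 0 = 1: r = r^2 * 15 mod 47 = 1^2 * 15 = 1*15 = 15
  bit 1 = 1: r = r^2 * 15 mod 47 = 15^2 * 15 = 37*15 = 38
  -> A = 38
B = 15^23 mod 47  (bits of 23 = 10111)
  bit 0 = 1: r = r^2 * 15 mod 47 = 1^2 * 15 = 1*15 = 15
  bit 1 = 0: r = r^2 mod 47 = 15^2 = 37
  bit 2 = 1: r = r^2 * 15 mod 47 = 37^2 * 15 = 6*15 = 43
  bit 3 = 1: r = r^2 * 15 mod 47 = 43^2 * 15 = 16*15 = 5
  bit 4 = 1: r = r^2 * 15 mod 47 = 5^2 * 15 = 25*15 = 46
  -> B = 46
s = B^a = 46^3 mod 47  (bits of 3 = 11)
  bit 0 = 1: r = r^2 * 46 mod 47 = 1^2 * 46 = 1*46 = 46
  bit 1 = 1: r = r^2 * 46 mod 47 = 46^2 * 46 = 1*46 = 46
  -> s = B^a = 46

Answer: 38 46 46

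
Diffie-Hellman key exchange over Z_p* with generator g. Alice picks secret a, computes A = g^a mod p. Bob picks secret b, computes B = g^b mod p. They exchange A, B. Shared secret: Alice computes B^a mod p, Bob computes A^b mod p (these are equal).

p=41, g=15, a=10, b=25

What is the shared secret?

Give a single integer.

A = 15^10 mod 41  (bits of 10 = 1010)
  bit 0 = 1: r = r^2 * 15 mod 41 = 1^2 * 15 = 1*15 = 15
  bit 1 = 0: r = r^2 mod 41 = 15^2 = 20
  bit 2 = 1: r = r^2 * 15 mod 41 = 20^2 * 15 = 31*15 = 14
  bit 3 = 0: r = r^2 mod 41 = 14^2 = 32
  -> A = 32
B = 15^25 mod 41  (bits of 25 = 11001)
  bit 0 = 1: r = r^2 * 15 mod 41 = 1^2 * 15 = 1*15 = 15
  bit 1 = 1: r = r^2 * 15 mod 41 = 15^2 * 15 = 20*15 = 13
  bit 2 = 0: r = r^2 mod 41 = 13^2 = 5
  bit 3 = 0: r = r^2 mod 41 = 5^2 = 25
  bit 4 = 1: r = r^2 * 15 mod 41 = 25^2 * 15 = 10*15 = 27
  -> B = 27
s = B^a = 27^10 mod 41  (bits of 10 = 1010)
  bit 0 = 1: r = r^2 * 27 mod 41 = 1^2 * 27 = 1*27 = 27
  bit 1 = 0: r = r^2 mod 41 = 27^2 = 32
  bit 2 = 1: r = r^2 * 27 mod 41 = 32^2 * 27 = 40*27 = 14
  bit 3 = 0: r = r^2 mod 41 = 14^2 = 32
  -> s = B^a = 32

Answer: 32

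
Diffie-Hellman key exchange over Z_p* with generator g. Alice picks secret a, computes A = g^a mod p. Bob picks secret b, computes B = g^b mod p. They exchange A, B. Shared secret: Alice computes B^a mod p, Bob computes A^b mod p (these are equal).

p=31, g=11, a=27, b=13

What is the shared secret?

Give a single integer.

A = 11^27 mod 31  (bits of 27 = 11011)
  bit 0 = 1: r = r^2 * 11 mod 31 = 1^2 * 11 = 1*11 = 11
  bit 1 = 1: r = r^2 * 11 mod 31 = 11^2 * 11 = 28*11 = 29
  bit 2 = 0: r = r^2 mod 31 = 29^2 = 4
  bit 3 = 1: r = r^2 * 11 mod 31 = 4^2 * 11 = 16*11 = 21
  bit 4 = 1: r = r^2 * 11 mod 31 = 21^2 * 11 = 7*11 = 15
  -> A = 15
B = 11^13 mod 31  (bits of 13 = 1101)
  bit 0 = 1: r = r^2 * 11 mod 31 = 1^2 * 11 = 1*11 = 11
  bit 1 = 1: r = r^2 * 11 mod 31 = 11^2 * 11 = 28*11 = 29
  bit 2 = 0: r = r^2 mod 31 = 29^2 = 4
  bit 3 = 1: r = r^2 * 11 mod 31 = 4^2 * 11 = 16*11 = 21
  -> B = 21
s = B^a = 21^27 mod 31  (bits of 27 = 11011)
  bit 0 = 1: r = r^2 * 21 mod 31 = 1^2 * 21 = 1*21 = 21
  bit 1 = 1: r = r^2 * 21 mod 31 = 21^2 * 21 = 7*21 = 23
  bit 2 = 0: r = r^2 mod 31 = 23^2 = 2
  bit 3 = 1: r = r^2 * 21 mod 31 = 2^2 * 21 = 4*21 = 22
  bit 4 = 1: r = r^2 * 21 mod 31 = 22^2 * 21 = 19*21 = 27
  -> s = B^a = 27

Answer: 27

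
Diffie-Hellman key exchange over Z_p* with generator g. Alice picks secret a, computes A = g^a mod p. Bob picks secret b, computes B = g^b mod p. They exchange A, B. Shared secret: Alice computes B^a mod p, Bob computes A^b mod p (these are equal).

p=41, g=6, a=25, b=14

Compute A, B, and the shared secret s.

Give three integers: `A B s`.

Answer: 14 21 9

Derivation:
A = 6^25 mod 41  (bits of 25 = 11001)
  bit 0 = 1: r = r^2 * 6 mod 41 = 1^2 * 6 = 1*6 = 6
  bit 1 = 1: r = r^2 * 6 mod 41 = 6^2 * 6 = 36*6 = 11
  bit 2 = 0: r = r^2 mod 41 = 11^2 = 39
  bit 3 = 0: r = r^2 mod 41 = 39^2 = 4
  bit 4 = 1: r = r^2 * 6 mod 41 = 4^2 * 6 = 16*6 = 14
  -> A = 14
B = 6^14 mod 41  (bits of 14 = 1110)
  bit 0 = 1: r = r^2 * 6 mod 41 = 1^2 * 6 = 1*6 = 6
  bit 1 = 1: r = r^2 * 6 mod 41 = 6^2 * 6 = 36*6 = 11
  bit 2 = 1: r = r^2 * 6 mod 41 = 11^2 * 6 = 39*6 = 29
  bit 3 = 0: r = r^2 mod 41 = 29^2 = 21
  -> B = 21
s = B^a = 21^25 mod 41  (bits of 25 = 11001)
  bit 0 = 1: r = r^2 * 21 mod 41 = 1^2 * 21 = 1*21 = 21
  bit 1 = 1: r = r^2 * 21 mod 41 = 21^2 * 21 = 31*21 = 36
  bit 2 = 0: r = r^2 mod 41 = 36^2 = 25
  bit 3 = 0: r = r^2 mod 41 = 25^2 = 10
  bit 4 = 1: r = r^2 * 21 mod 41 = 10^2 * 21 = 18*21 = 9
  -> s = B^a = 9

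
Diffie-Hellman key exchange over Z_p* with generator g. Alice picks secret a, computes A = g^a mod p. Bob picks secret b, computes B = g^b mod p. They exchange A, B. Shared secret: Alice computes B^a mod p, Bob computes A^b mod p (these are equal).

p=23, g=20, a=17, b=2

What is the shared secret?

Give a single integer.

Answer: 3

Derivation:
A = 20^17 mod 23  (bits of 17 = 10001)
  bit 0 = 1: r = r^2 * 20 mod 23 = 1^2 * 20 = 1*20 = 20
  bit 1 = 0: r = r^2 mod 23 = 20^2 = 9
  bit 2 = 0: r = r^2 mod 23 = 9^2 = 12
  bit 3 = 0: r = r^2 mod 23 = 12^2 = 6
  bit 4 = 1: r = r^2 * 20 mod 23 = 6^2 * 20 = 13*20 = 7
  -> A = 7
B = 20^2 mod 23  (bits of 2 = 10)
  bit 0 = 1: r = r^2 * 20 mod 23 = 1^2 * 20 = 1*20 = 20
  bit 1 = 0: r = r^2 mod 23 = 20^2 = 9
  -> B = 9
s = B^a = 9^17 mod 23  (bits of 17 = 10001)
  bit 0 = 1: r = r^2 * 9 mod 23 = 1^2 * 9 = 1*9 = 9
  bit 1 = 0: r = r^2 mod 23 = 9^2 = 12
  bit 2 = 0: r = r^2 mod 23 = 12^2 = 6
  bit 3 = 0: r = r^2 mod 23 = 6^2 = 13
  bit 4 = 1: r = r^2 * 9 mod 23 = 13^2 * 9 = 8*9 = 3
  -> s = B^a = 3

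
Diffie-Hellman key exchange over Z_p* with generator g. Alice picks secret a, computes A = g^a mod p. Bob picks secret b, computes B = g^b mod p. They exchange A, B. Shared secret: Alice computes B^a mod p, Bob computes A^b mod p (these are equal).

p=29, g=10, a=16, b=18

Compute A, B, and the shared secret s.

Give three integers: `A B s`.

Answer: 16 5 25

Derivation:
A = 10^16 mod 29  (bits of 16 = 10000)
  bit 0 = 1: r = r^2 * 10 mod 29 = 1^2 * 10 = 1*10 = 10
  bit 1 = 0: r = r^2 mod 29 = 10^2 = 13
  bit 2 = 0: r = r^2 mod 29 = 13^2 = 24
  bit 3 = 0: r = r^2 mod 29 = 24^2 = 25
  bit 4 = 0: r = r^2 mod 29 = 25^2 = 16
  -> A = 16
B = 10^18 mod 29  (bits of 18 = 10010)
  bit 0 = 1: r = r^2 * 10 mod 29 = 1^2 * 10 = 1*10 = 10
  bit 1 = 0: r = r^2 mod 29 = 10^2 = 13
  bit 2 = 0: r = r^2 mod 29 = 13^2 = 24
  bit 3 = 1: r = r^2 * 10 mod 29 = 24^2 * 10 = 25*10 = 18
  bit 4 = 0: r = r^2 mod 29 = 18^2 = 5
  -> B = 5
s = B^a = 5^16 mod 29  (bits of 16 = 10000)
  bit 0 = 1: r = r^2 * 5 mod 29 = 1^2 * 5 = 1*5 = 5
  bit 1 = 0: r = r^2 mod 29 = 5^2 = 25
  bit 2 = 0: r = r^2 mod 29 = 25^2 = 16
  bit 3 = 0: r = r^2 mod 29 = 16^2 = 24
  bit 4 = 0: r = r^2 mod 29 = 24^2 = 25
  -> s = B^a = 25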